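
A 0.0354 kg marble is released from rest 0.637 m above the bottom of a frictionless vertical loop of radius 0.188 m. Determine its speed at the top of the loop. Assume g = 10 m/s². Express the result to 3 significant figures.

Energy conservation: mgh = ½mv_top² + mg(2r)
v_top² = 2g(h − 2r) = 2(10)(0.637 − 0.3760) = 5.220
v_top = 2.285 m/s

v = 2.28 m/s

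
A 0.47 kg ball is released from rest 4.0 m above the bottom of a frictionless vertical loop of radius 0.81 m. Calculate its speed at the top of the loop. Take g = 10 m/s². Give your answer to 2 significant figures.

Energy conservation: mgh = ½mv_top² + mg(2r)
v_top² = 2g(h − 2r) = 2(10)(4.0 − 1.620) = 47.60
v_top = 6.899 m/s

v = 6.9 m/s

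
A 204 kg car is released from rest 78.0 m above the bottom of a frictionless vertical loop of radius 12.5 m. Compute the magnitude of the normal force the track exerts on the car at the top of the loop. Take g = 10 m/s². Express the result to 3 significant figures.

Energy from release to top (height 2r): mgh = ½mv_top² + mg(2r)
v_top² = 2g(h − 2r) = 2(10)(78.0 − 25.00) = 1060.0 m²/s²
At the top, both N and weight point toward the centre: N + mg = mv_top²/r
N = m(v_top²/r − g) = 204(1060.0/12.5 − 10) = 15259 N

N = 15300 N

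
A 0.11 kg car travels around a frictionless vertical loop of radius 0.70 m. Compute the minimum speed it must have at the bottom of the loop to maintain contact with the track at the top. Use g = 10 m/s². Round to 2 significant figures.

v = 5.9 m/s

At the top: mg = mv_top²/r ⇒ v_top² = gr = 7.000 m²/s²
Energy from bottom to top (height 2r): ½mv_bot² = ½mv_top² + mg(2r)
v_bot² = gr + 4gr = 5gr = 35.00
v_bot = √(5gr) = 5.916 m/s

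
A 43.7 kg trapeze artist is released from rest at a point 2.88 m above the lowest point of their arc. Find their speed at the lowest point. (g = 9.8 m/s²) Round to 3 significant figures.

Equating total energy at the two states: mgh = ½mv²
The mass cancels from both sides.
v = √(2gh) = √(2 × 9.8 × 2.88) = √56.448 = 7.513 m/s

v = 7.51 m/s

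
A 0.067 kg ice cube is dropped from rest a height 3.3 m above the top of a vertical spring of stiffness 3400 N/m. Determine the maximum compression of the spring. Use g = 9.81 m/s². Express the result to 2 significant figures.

x = 0.036 m

Take the reference level at the top of the uncompressed spring. At max compression the cube has fallen H + x and is momentarily at rest:
mg(H + x) = ½kx²
½(3400)x² − (0.067)(9.81)x − (0.067)(9.81)(3.3) = 0
1700x² − 0.6573x − 2.169 = 0
x = [0.6573 + √(0.4320 + 14749)]/(2 × 1700) = 0.03591 m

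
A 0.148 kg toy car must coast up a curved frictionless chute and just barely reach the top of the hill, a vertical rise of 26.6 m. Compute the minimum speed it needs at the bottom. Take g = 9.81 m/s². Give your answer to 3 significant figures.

v = 22.8 m/s

At the top it is momentarily at rest, so all KE converts to PE: ½mv² = mgh
v = √(2gh) = √(2 × 9.81 × 26.6) = 22.84 m/s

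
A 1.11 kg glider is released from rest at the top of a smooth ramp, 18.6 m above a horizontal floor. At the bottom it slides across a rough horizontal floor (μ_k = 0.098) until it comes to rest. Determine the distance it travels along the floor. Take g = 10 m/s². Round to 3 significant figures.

Energy at the top = energy at the end + work done against friction:
At rest all PE has been dissipated by friction: mgh = μ_k m g d
d = h/μ_k = 18.6/0.098 = 189.8 m

d = 190 m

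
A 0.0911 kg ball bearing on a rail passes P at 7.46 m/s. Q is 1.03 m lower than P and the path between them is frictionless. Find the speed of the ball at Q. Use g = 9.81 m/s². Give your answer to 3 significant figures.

v = 8.71 m/s

Energy conservation between the two points: ½mv₀² + mgh = ½mv²
The mass cancels from both sides.
v² = v₀² + 2gh = (7.46)² + 2(9.81)(1.03) = 75.860
v = √75.860 = 8.710 m/s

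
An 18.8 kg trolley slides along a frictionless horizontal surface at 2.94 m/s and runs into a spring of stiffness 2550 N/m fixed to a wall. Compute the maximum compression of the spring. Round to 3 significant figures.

At max compression the trolley is momentarily at rest: ½mv² = ½kx²
x = v√(m/k) = 2.94 × √(18.8/2550) = 0.2524 m

x = 0.252 m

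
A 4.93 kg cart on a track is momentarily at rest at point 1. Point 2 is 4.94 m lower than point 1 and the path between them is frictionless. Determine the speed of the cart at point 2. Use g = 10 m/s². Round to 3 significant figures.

Energy conservation between the two points: mgh = ½mv²
The mass cancels from both sides.
v = √(2gh) = √(2 × 10 × 4.94) = √98.800 = 9.940 m/s

v = 9.94 m/s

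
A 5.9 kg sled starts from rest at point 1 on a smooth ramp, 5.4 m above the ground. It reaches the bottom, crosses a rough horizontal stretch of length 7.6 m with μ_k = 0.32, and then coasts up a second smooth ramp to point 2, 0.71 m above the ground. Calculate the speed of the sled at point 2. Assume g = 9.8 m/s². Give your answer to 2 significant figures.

Energy at 1: mgh₁ = (5.9)(9.8)(5.4) = 312.23 J
Friction loss: W_f = μ_k mg d = 140.6 J
At 2: ½mv² + mgh₂ = mgh₁ − W_f
½mv² = 312.23 − 140.6 − 41.052 = 130.56 J
v = √(2 × 130.56/5.9) = 6.653 m/s

v = 6.7 m/s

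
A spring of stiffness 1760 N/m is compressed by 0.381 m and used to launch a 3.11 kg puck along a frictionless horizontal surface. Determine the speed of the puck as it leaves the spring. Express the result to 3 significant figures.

Spring PE converts entirely to kinetic energy: ½kx² = ½mv²
v = x√(k/m) = 0.381 × √(1760/3.11) = 9.064 m/s

v = 9.06 m/s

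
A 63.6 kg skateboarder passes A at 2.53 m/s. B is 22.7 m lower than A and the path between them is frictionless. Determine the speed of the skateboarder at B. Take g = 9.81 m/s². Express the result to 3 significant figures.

v = 21.3 m/s

Energy conservation between the two points: ½mv₀² + mgh = ½mv²
v² = v₀² + 2gh = (2.53)² + 2(9.81)(22.7) = 451.77
v = √451.77 = 21.25 m/s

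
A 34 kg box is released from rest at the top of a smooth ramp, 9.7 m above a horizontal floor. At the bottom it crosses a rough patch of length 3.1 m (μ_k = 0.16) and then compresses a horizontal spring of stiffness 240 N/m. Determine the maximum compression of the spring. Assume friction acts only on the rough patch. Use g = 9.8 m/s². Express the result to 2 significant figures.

Initial energy: E₁ = mgh = (34)(9.8)(9.7) = 3232.0 J
Friction removes W_f = μ_k mg d = (0.16)(34)(9.8)(3.1) = 165.3 J
Energy reaching the spring: E = 3232.0 − 165.3 = 3066.8 J
At max compression ½kx² = E ⇒ x = √(2E/k) = √(2 × 3066.8/240) = 5.055 m

x = 5.1 m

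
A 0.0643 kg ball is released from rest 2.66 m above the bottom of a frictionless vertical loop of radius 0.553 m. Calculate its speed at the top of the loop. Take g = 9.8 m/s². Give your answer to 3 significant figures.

v = 5.52 m/s

Energy conservation: mgh = ½mv_top² + mg(2r)
v_top² = 2g(h − 2r) = 2(9.8)(2.66 − 1.106) = 30.46
v_top = 5.519 m/s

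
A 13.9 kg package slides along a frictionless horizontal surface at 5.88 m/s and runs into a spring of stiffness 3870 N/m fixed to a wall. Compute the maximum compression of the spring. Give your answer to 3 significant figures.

x = 0.352 m

All KE is stored as spring PE at maximum compression: ½mv² = ½kx²
x = v√(m/k) = 5.88 × √(13.9/3870) = 0.3524 m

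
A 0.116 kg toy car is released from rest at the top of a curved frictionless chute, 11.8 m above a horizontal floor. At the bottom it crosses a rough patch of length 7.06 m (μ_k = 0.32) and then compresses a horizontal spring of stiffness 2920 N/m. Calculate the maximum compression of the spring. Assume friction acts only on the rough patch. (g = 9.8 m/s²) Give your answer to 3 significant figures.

Initial energy: E₁ = mgh = (0.116)(9.8)(11.8) = 13.414 J
Friction removes W_f = μ_k mg d = (0.32)(0.116)(9.8)(7.06) = 2.568 J
Energy reaching the spring: E = 13.414 − 2.568 = 10.846 J
At max compression ½kx² = E ⇒ x = √(2E/k) = √(2 × 10.846/2920) = 0.08619 m

x = 0.0862 m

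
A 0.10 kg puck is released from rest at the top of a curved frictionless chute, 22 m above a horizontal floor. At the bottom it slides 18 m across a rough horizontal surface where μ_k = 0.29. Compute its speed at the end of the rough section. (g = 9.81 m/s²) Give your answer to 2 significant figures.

v = 18 m/s

Applying the work–energy principle:
mgh = ½mv² + μ_k m g d
W_f = μ_k mg d = (0.29)(0.10)(9.81)(18) = 5.121 J
½mv² = mgh − W_f = 21.582 − 5.121 = 16.461 J
v = √(2 × 16.461/0.10) = 18.14 m/s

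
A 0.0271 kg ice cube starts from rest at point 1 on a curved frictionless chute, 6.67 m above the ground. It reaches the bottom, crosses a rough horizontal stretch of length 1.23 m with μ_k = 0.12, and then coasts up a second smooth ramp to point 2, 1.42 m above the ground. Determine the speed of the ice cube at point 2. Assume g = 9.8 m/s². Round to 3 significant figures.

v = 10.0 m/s

Energy at 1: mgh₁ = (0.0271)(9.8)(6.67) = 1.7714 J
Friction loss: W_f = μ_k mg d = 0.03920 J
At 2: ½mv² + mgh₂ = mgh₁ − W_f
½mv² = 1.7714 − 0.03920 − 0.37712 = 1.3551 J
v = √(2 × 1.3551/0.0271) = 10.00 m/s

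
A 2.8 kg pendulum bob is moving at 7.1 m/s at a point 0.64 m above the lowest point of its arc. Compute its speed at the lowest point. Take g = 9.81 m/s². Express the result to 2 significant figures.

v = 7.9 m/s

Mechanical energy is conserved (no friction): ½mv₀² + mgh = ½mv²
v² = v₀² + 2gh = (7.1)² + 2(9.81)(0.64) = 62.967
v = √62.967 = 7.935 m/s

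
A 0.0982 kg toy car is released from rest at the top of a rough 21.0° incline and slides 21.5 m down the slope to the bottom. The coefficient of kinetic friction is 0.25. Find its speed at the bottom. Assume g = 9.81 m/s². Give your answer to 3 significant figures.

Energy: mgh = ½mv² + W_f, with h = L sinθ and W_f = μ_k (mg cosθ) L
mgh = mgL sinθ = (0.0982)(9.81)(21.5)sin21.0° = 7.4225 J
W_f = μ_k mg cosθ · L = (0.25)(0.0982)(9.81)cos21.0°·21.5 = 4.834 J
½mv² = 7.4225 − 4.834 = 2.5884 J
v = √(2 × 2.5884/0.0982) = 7.261 m/s

v = 7.26 m/s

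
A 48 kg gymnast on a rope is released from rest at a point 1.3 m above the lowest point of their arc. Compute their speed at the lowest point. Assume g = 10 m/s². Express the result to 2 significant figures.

v = 5.1 m/s

Energy conservation between the two points: mgh = ½mv²
The mass cancels from both sides.
v = √(2gh) = √(2 × 10 × 1.3) = √26.000 = 5.099 m/s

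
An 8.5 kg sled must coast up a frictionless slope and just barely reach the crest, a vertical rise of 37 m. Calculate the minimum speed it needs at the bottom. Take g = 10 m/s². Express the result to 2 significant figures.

At the top it is momentarily at rest, so all KE converts to PE: ½mv² = mgh
v = √(2gh) = √(2 × 10 × 37) = 27.20 m/s

v = 27 m/s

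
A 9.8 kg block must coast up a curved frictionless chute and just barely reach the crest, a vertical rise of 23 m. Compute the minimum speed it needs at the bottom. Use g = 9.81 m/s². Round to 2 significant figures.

At the top it is momentarily at rest, so all KE converts to PE: ½mv² = mgh
v = √(2gh) = √(2 × 9.81 × 23) = 21.24 m/s

v = 21 m/s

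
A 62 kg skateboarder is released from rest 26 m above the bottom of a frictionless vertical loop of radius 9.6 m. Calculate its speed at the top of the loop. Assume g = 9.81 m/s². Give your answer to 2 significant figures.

v = 12 m/s

Energy conservation: mgh = ½mv_top² + mg(2r)
v_top² = 2g(h − 2r) = 2(9.81)(26 − 19.20) = 133.4
v_top = 11.55 m/s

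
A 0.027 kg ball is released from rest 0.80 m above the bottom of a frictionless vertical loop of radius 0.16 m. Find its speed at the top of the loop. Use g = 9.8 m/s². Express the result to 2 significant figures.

Energy conservation: mgh = ½mv_top² + mg(2r)
v_top² = 2g(h − 2r) = 2(9.8)(0.80 − 0.3200) = 9.408
v_top = 3.067 m/s

v = 3.1 m/s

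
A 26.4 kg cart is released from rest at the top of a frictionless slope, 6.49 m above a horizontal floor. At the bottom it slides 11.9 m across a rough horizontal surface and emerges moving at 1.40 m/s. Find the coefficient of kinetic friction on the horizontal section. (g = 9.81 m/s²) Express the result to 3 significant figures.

Energy at the top = energy at the end + work done against friction:
mgh = ½mv² + μ_k m g d
mgh = 1680.8 J; ½mv² = 25.872 J
W_f = 1680.8 − 25.872 = 1655 J
μ_k = W_f/(mg·d) = 1655/(259.0 × 11.9) = 0.5370

μ_k = 0.537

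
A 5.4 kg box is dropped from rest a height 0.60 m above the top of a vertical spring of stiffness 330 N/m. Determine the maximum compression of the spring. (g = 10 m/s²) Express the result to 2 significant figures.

x = 0.64 m

Let x be the compression. The total drop is H + x, and the box is instantaneously at rest at max compression, so energy conservation gives:
mg(H + x) = ½kx²
½(330)x² − (5.4)(10)x − (5.4)(10)(0.60) = 0
165.0x² − 54.00x − 32.40 = 0
x = [54.00 + √(2916 + 21384)]/(2 × 165.0) = 0.6360 m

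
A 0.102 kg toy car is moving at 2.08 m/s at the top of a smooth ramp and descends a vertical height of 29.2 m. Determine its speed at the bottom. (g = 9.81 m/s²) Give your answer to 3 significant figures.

Equating total energy at the two states: ½mv₀² + mgh = ½mv²
v² = v₀² + 2gh = (2.08)² + 2(9.81)(29.2) = 577.23
v = √577.23 = 24.03 m/s

v = 24.0 m/s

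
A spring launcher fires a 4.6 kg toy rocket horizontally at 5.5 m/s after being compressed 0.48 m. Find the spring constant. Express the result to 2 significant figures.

k = 600 N/m

½kx² = ½mv²
k = mv²/x² = (4.6)(5.5)²/(0.48)² = 603.9 N/m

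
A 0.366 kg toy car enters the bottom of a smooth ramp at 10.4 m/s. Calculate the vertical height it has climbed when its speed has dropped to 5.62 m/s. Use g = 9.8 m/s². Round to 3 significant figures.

h = 3.91 m

Energy balance between the two points: ½mv₁² = ½mv₂² + mgh
h = (v₁² − v₂²)/(2g) = (10.4² − 5.62²)/(2 × 9.8) = 3.907 m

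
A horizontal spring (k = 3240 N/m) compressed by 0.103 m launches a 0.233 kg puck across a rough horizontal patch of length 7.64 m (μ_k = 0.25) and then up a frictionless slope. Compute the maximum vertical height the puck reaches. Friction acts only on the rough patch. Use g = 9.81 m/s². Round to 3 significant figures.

Spring energy: E₀ = ½kx² = ½(3240)(0.103)² = 17.187 J
Friction: W_f = μ_k mg d = (0.25)(0.233)(9.81)(7.64) = 4.366 J
Energy at base of ramp: E = 17.187 − 4.366 = 12.821 J
At max height all remaining energy is PE: mgh = E ⇒ h = E/(mg) = 12.821/(0.233 × 9.81) = 5.609 m

h = 5.61 m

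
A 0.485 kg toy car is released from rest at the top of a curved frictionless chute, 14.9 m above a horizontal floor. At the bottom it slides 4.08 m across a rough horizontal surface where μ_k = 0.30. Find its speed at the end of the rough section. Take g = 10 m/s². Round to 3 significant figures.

Applying the work–energy principle:
mgh = ½mv² + μ_k m g d
W_f = μ_k mg d = (0.30)(0.485)(10)(4.08) = 5.936 J
½mv² = mgh − W_f = 72.265 − 5.936 = 66.329 J
v = √(2 × 66.329/0.485) = 16.54 m/s

v = 16.5 m/s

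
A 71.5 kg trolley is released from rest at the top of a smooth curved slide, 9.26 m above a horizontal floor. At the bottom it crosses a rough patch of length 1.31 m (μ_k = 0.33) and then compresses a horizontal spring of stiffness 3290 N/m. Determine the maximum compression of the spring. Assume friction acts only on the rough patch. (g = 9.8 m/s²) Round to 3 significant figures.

Initial energy: E₁ = mgh = (71.5)(9.8)(9.26) = 6488.5 J
Friction removes W_f = μ_k mg d = (0.33)(71.5)(9.8)(1.31) = 302.9 J
Energy reaching the spring: E = 6488.5 − 302.9 = 6185.6 J
At max compression ½kx² = E ⇒ x = √(2E/k) = √(2 × 6185.6/3290) = 1.939 m

x = 1.94 m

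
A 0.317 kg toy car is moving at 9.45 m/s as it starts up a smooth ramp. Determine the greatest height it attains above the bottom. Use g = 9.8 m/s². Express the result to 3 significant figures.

h = 4.56 m

Setting KE at the bottom equal to PE gained: ½mv² = mgh
h = v²/(2g) = 9.45²/(2 × 9.8) = 4.556 m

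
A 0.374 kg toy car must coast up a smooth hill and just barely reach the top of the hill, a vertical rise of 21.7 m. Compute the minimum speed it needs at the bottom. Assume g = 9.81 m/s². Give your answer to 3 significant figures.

At the top it is momentarily at rest, so all KE converts to PE: ½mv² = mgh
v = √(2gh) = √(2 × 9.81 × 21.7) = 20.63 m/s

v = 20.6 m/s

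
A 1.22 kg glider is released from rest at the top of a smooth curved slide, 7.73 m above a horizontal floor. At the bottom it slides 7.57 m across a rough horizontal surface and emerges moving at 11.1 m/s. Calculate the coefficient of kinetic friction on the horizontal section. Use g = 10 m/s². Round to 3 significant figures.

μ_k = 0.207

Energy bookkeeping (friction removes W_f = μ_k N d):
mgh = ½mv² + μ_k m g d
mgh = 94.306 J; ½mv² = 75.158 J
W_f = 94.306 − 75.158 = 19.15 J
μ_k = W_f/(mg·d) = 19.15/(12.20 × 7.57) = 0.2073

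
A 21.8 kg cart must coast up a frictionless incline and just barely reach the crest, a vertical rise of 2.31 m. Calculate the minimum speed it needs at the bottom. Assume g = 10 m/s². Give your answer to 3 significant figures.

At the top it is momentarily at rest, so all KE converts to PE: ½mv² = mgh
v = √(2gh) = √(2 × 10 × 2.31) = 6.797 m/s

v = 6.80 m/s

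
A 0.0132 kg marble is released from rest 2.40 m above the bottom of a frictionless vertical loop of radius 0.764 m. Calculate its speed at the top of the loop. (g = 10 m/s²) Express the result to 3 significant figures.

v = 4.18 m/s

Energy conservation: mgh = ½mv_top² + mg(2r)
v_top² = 2g(h − 2r) = 2(10)(2.40 − 1.528) = 17.44
v_top = 4.176 m/s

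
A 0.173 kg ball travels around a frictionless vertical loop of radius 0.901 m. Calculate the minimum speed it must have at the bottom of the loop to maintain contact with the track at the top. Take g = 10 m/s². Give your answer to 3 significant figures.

v = 6.71 m/s

At the top: mg = mv_top²/r ⇒ v_top² = gr = 9.010 m²/s²
Energy from bottom to top (height 2r): ½mv_bot² = ½mv_top² + mg(2r)
v_bot² = gr + 4gr = 5gr = 45.05
v_bot = √(5gr) = 6.712 m/s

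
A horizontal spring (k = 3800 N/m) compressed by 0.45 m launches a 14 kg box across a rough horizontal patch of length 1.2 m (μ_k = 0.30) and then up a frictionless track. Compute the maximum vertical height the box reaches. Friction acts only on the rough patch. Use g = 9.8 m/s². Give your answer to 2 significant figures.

Spring energy: E₀ = ½kx² = ½(3800)(0.45)² = 384.75 J
Friction: W_f = μ_k mg d = (0.30)(14)(9.8)(1.2) = 49.39 J
Energy at base of ramp: E = 384.75 − 49.39 = 335.36 J
At max height all remaining energy is PE: mgh = E ⇒ h = E/(mg) = 335.36/(14 × 9.8) = 2.444 m

h = 2.4 m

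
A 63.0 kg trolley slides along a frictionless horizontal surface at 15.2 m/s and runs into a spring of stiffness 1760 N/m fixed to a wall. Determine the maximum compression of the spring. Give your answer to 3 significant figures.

x = 2.88 m

Conservation of energy between contact and max compression: ½mv² = ½kx²
x = v√(m/k) = 15.2 × √(63.0/1760) = 2.876 m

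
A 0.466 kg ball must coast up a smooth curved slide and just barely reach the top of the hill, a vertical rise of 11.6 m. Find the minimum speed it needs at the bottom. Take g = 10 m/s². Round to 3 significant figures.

v = 15.2 m/s

At the top it is momentarily at rest, so all KE converts to PE: ½mv² = mgh
v = √(2gh) = √(2 × 10 × 11.6) = 15.23 m/s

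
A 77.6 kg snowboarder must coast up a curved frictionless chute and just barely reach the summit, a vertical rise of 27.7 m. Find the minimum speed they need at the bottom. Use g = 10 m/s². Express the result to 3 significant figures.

v = 23.5 m/s

At the top they are momentarily at rest, so all KE converts to PE: ½mv² = mgh
v = √(2gh) = √(2 × 10 × 27.7) = 23.54 m/s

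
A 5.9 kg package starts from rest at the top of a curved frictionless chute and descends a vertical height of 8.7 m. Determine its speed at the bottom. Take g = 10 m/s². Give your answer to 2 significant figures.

By conservation of mechanical energy, mgh = ½mv²
The mass cancels from both sides.
v = √(2gh) = √(2 × 10 × 8.7) = √174.00 = 13.19 m/s

v = 13 m/s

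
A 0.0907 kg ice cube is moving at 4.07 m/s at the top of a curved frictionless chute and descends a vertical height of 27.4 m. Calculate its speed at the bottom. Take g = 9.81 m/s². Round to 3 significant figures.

v = 23.5 m/s

Mechanical energy is conserved (no friction): ½mv₀² + mgh = ½mv²
v² = v₀² + 2gh = (4.07)² + 2(9.81)(27.4) = 554.15
v = √554.15 = 23.54 m/s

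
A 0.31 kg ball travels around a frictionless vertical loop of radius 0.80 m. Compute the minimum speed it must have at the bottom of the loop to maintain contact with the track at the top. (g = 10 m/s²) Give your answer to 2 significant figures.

v = 6.3 m/s

At the top: mg = mv_top²/r ⇒ v_top² = gr = 8.000 m²/s²
Energy from bottom to top (height 2r): ½mv_bot² = ½mv_top² + mg(2r)
v_bot² = gr + 4gr = 5gr = 40.00
v_bot = √(5gr) = 6.325 m/s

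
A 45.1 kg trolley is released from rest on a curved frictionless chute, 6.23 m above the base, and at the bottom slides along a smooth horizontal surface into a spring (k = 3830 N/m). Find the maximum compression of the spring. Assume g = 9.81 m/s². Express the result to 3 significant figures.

Gravitational PE at the top equals spring PE at max compression: mgh = ½kx²
x = √(2mgh/k) = √(2 × 45.1 × 9.81 × 6.23 / 3830) = 1.200 m

x = 1.20 m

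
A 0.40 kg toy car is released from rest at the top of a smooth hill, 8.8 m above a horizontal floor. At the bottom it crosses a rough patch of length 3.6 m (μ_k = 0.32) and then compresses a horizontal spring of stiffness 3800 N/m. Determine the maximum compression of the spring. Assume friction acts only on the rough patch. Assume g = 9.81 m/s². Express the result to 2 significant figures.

x = 0.13 m

Initial energy: E₁ = mgh = (0.40)(9.81)(8.8) = 34.531 J
Friction removes W_f = μ_k mg d = (0.32)(0.40)(9.81)(3.6) = 4.520 J
Energy reaching the spring: E = 34.531 − 4.520 = 30.011 J
At max compression ½kx² = E ⇒ x = √(2E/k) = √(2 × 30.011/3800) = 0.1257 m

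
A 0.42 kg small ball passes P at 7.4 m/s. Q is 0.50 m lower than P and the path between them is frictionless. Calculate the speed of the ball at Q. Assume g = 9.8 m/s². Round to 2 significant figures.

v = 8.0 m/s

Equating total energy at the two states: ½mv₀² + mgh = ½mv²
The mass cancels from both sides.
v² = v₀² + 2gh = (7.4)² + 2(9.8)(0.50) = 64.560
v = √64.560 = 8.035 m/s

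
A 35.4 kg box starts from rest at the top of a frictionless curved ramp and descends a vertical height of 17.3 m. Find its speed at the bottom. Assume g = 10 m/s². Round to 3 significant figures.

v = 18.6 m/s

Energy conservation between the two points: mgh = ½mv²
v = √(2gh) = √(2 × 10 × 17.3) = √346.00 = 18.60 m/s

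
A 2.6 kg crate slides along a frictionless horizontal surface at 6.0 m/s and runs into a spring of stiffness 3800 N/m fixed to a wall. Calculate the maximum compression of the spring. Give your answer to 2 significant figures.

All KE is stored as spring PE at maximum compression: ½mv² = ½kx²
x = v√(m/k) = 6.0 × √(2.6/3800) = 0.1569 m

x = 0.16 m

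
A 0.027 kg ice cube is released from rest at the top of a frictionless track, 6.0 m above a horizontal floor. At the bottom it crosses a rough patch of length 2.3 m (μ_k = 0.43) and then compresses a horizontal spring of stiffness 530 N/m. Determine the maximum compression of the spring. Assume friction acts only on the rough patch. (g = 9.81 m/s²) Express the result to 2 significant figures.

x = 0.071 m

Initial energy: E₁ = mgh = (0.027)(9.81)(6.0) = 1.5892 J
Friction removes W_f = μ_k mg d = (0.43)(0.027)(9.81)(2.3) = 0.2620 J
Energy reaching the spring: E = 1.5892 − 0.2620 = 1.3273 J
At max compression ½kx² = E ⇒ x = √(2E/k) = √(2 × 1.3273/530) = 0.07077 m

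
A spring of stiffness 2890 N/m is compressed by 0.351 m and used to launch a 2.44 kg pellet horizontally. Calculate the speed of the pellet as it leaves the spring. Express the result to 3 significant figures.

v = 12.1 m/s

Conservation of energy: ½kx² = ½mv²
v = x√(k/m) = 0.351 × √(2890/2.44) = 12.08 m/s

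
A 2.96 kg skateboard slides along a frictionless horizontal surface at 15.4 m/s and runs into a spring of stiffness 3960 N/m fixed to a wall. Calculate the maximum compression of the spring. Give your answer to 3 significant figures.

At max compression the skateboard is momentarily at rest: ½mv² = ½kx²
x = v√(m/k) = 15.4 × √(2.96/3960) = 0.4210 m

x = 0.421 m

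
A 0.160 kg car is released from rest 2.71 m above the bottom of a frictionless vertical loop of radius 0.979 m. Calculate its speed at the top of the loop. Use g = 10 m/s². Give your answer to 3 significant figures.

v = 3.88 m/s

Energy conservation: mgh = ½mv_top² + mg(2r)
v_top² = 2g(h − 2r) = 2(10)(2.71 − 1.958) = 15.04
v_top = 3.878 m/s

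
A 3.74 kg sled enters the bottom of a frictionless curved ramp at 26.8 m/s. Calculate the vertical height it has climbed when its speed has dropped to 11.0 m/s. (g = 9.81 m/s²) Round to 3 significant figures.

Conservation of energy: ½mv₁² = ½mv₂² + mgh
h = (v₁² − v₂²)/(2g) = (26.8² − 11.0²)/(2 × 9.81) = 30.44 m

h = 30.4 m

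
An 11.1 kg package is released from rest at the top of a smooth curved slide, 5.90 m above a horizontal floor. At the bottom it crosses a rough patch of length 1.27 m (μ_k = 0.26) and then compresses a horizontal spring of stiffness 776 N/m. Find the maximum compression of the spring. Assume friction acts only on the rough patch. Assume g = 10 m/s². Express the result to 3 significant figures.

Initial energy: E₁ = mgh = (11.1)(10)(5.90) = 654.90 J
Friction removes W_f = μ_k mg d = (0.26)(11.1)(10)(1.27) = 36.65 J
Energy reaching the spring: E = 654.90 − 36.65 = 618.25 J
At max compression ½kx² = E ⇒ x = √(2E/k) = √(2 × 618.25/776) = 1.262 m

x = 1.26 m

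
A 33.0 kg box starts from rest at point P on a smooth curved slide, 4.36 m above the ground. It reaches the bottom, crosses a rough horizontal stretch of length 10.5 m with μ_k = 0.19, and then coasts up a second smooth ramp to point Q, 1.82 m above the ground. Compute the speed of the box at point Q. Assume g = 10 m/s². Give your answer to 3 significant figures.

v = 3.30 m/s

Energy at P: mgh₁ = (33.0)(10)(4.36) = 1438.8 J
Friction loss: W_f = μ_k mg d = 658.4 J
At Q: ½mv² + mgh₂ = mgh₁ − W_f
½mv² = 1438.8 − 658.4 − 600.60 = 179.85 J
v = √(2 × 179.85/33.0) = 3.302 m/s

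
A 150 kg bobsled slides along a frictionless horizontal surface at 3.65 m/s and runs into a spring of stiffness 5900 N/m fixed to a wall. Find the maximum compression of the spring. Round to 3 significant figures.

x = 0.582 m

All KE is stored as spring PE at maximum compression: ½mv² = ½kx²
x = v√(m/k) = 3.65 × √(150/5900) = 0.5820 m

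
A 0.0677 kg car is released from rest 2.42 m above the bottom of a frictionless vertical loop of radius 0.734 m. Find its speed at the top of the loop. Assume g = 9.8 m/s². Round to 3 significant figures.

Energy conservation: mgh = ½mv_top² + mg(2r)
v_top² = 2g(h − 2r) = 2(9.8)(2.42 − 1.468) = 18.66
v_top = 4.320 m/s

v = 4.32 m/s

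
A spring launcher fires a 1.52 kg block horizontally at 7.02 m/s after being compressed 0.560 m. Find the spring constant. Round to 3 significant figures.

k = 239 N/m

Spring PE at full compression equals KE at release: ½kx² = ½mv²
k = mv²/x² = (1.52)(7.02)²/(0.560)² = 238.9 N/m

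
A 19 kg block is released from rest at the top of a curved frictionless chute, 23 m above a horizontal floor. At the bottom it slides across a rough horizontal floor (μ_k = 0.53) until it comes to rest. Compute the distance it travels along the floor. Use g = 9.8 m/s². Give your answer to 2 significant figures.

Energy at the top = energy at the end + work done against friction:
At rest all PE has been dissipated by friction: mgh = μ_k m g d
d = h/μ_k = 23/0.53 = 43.40 m

d = 43 m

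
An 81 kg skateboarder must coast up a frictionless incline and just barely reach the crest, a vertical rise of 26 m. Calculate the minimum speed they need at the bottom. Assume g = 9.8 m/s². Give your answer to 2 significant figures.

At the top they are momentarily at rest, so all KE converts to PE: ½mv² = mgh
v = √(2gh) = √(2 × 9.8 × 26) = 22.57 m/s

v = 23 m/s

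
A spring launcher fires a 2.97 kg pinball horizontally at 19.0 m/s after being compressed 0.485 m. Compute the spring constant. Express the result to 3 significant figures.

k = 4560 N/m

½kx² = ½mv²
k = mv²/x² = (2.97)(19.0)²/(0.485)² = 4558 N/m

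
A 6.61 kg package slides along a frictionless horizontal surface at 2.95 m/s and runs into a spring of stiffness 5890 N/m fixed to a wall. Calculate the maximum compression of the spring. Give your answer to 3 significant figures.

At max compression the package is momentarily at rest: ½mv² = ½kx²
x = v√(m/k) = 2.95 × √(6.61/5890) = 0.09882 m

x = 0.0988 m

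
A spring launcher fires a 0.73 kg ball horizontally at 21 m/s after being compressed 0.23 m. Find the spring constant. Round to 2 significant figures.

Spring PE at full compression equals KE at release: ½kx² = ½mv²
k = mv²/x² = (0.73)(21)²/(0.23)² = 6086 N/m

k = 6100 N/m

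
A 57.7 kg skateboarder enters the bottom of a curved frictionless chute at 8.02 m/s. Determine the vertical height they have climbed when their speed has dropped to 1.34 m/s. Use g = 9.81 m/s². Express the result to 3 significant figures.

h = 3.19 m

Conservation of energy: ½mv₁² = ½mv₂² + mgh
h = (v₁² − v₂²)/(2g) = (8.02² − 1.34²)/(2 × 9.81) = 3.187 m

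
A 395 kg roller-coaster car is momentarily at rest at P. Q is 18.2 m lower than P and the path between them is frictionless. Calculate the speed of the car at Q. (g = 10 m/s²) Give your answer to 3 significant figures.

Energy conservation between the two points: mgh = ½mv²
The mass cancels from both sides.
v = √(2gh) = √(2 × 10 × 18.2) = √364.00 = 19.08 m/s

v = 19.1 m/s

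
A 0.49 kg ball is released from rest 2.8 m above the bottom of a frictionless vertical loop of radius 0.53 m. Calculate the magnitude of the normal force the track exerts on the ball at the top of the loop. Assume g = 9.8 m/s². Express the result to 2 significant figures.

Energy from release to top (height 2r): mgh = ½mv_top² + mg(2r)
v_top² = 2g(h − 2r) = 2(9.8)(2.8 − 1.060) = 34.104 m²/s²
At the top, both N and weight point toward the centre: N + mg = mv_top²/r
N = m(v_top²/r − g) = 0.49(34.104/0.53 − 9.8) = 26.73 N

N = 27 N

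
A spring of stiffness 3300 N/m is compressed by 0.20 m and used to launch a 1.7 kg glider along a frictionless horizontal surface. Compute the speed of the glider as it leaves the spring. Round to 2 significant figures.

v = 8.8 m/s

Spring PE converts entirely to kinetic energy: ½kx² = ½mv²
v = x√(k/m) = 0.20 × √(3300/1.7) = 8.812 m/s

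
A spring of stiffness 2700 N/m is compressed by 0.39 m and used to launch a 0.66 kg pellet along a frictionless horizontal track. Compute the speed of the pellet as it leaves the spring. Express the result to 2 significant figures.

The pellet leaves the spring when the spring is at natural length, so ½kx² = ½mv²
v = x√(k/m) = 0.39 × √(2700/0.66) = 24.94 m/s

v = 25 m/s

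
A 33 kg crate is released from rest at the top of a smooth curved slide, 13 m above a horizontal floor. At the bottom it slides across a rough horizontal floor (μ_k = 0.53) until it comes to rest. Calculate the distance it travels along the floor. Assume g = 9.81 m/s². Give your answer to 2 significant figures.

Energy bookkeeping (friction removes W_f = μ_k N d):
At rest all PE has been dissipated by friction: mgh = μ_k m g d
d = h/μ_k = 13/0.53 = 24.53 m

d = 25 m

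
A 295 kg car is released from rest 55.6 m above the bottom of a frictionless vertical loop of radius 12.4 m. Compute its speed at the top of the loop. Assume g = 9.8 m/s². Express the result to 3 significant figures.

Energy conservation: mgh = ½mv_top² + mg(2r)
v_top² = 2g(h − 2r) = 2(9.8)(55.6 − 24.80) = 603.7
v_top = 24.57 m/s

v = 24.6 m/s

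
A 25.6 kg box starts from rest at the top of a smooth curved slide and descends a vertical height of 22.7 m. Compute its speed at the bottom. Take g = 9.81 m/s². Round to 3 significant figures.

v = 21.1 m/s

Mechanical energy is conserved (no friction): mgh = ½mv²
The mass cancels from both sides.
v = √(2gh) = √(2 × 9.81 × 22.7) = √445.37 = 21.10 m/s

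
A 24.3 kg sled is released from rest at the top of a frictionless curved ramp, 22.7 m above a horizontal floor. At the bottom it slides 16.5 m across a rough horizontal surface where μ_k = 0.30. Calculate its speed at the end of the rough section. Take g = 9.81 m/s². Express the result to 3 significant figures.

Applying the work–energy principle:
mgh = ½mv² + μ_k m g d
W_f = μ_k mg d = (0.30)(24.3)(9.81)(16.5) = 1180 J
½mv² = mgh − W_f = 5411.3 − 1180 = 4231.3 J
v = √(2 × 4231.3/24.3) = 18.66 m/s

v = 18.7 m/s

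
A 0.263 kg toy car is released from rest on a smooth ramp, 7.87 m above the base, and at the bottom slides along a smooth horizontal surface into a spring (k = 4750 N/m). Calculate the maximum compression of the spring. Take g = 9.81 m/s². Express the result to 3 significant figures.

x = 0.0925 m

Gravitational PE at the top equals spring PE at max compression: mgh = ½kx²
x = √(2mgh/k) = √(2 × 0.263 × 9.81 × 7.87 / 4750) = 0.09246 m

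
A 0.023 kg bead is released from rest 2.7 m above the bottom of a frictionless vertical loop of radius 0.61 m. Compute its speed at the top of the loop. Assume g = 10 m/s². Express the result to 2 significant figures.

Energy conservation: mgh = ½mv_top² + mg(2r)
v_top² = 2g(h − 2r) = 2(10)(2.7 − 1.220) = 29.60
v_top = 5.441 m/s

v = 5.4 m/s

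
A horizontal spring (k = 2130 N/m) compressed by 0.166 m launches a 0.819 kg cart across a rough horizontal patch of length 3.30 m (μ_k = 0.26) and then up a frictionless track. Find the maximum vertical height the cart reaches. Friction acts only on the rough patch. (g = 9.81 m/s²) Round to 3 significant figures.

h = 2.79 m

Spring energy: E₀ = ½kx² = ½(2130)(0.166)² = 29.347 J
Friction: W_f = μ_k mg d = (0.26)(0.819)(9.81)(3.30) = 6.894 J
Energy at base of ramp: E = 29.347 − 6.894 = 22.454 J
At max height all remaining energy is PE: mgh = E ⇒ h = E/(mg) = 22.454/(0.819 × 9.81) = 2.795 m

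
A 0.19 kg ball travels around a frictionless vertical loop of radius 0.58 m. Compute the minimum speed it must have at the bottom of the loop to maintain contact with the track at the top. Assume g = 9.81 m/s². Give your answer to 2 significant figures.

v = 5.3 m/s

At the top: mg = mv_top²/r ⇒ v_top² = gr = 5.690 m²/s²
Energy from bottom to top (height 2r): ½mv_bot² = ½mv_top² + mg(2r)
v_bot² = gr + 4gr = 5gr = 28.45
v_bot = √(5gr) = 5.334 m/s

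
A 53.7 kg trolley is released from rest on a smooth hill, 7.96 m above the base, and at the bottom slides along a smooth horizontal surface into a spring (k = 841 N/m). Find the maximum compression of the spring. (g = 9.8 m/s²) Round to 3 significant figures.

At max compression the trolley is momentarily at rest: mgh = ½kx²
x = √(2mgh/k) = √(2 × 53.7 × 9.8 × 7.96 / 841) = 3.156 m

x = 3.16 m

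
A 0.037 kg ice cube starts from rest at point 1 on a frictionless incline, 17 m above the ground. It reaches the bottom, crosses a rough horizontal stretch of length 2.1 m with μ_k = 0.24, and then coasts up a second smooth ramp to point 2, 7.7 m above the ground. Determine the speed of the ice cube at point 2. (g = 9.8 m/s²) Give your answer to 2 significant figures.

Energy at 1: mgh₁ = (0.037)(9.8)(17) = 6.1642 J
Friction loss: W_f = μ_k mg d = 0.1828 J
At 2: ½mv² + mgh₂ = mgh₁ − W_f
½mv² = 6.1642 − 0.1828 − 2.7920 = 3.1894 J
v = √(2 × 3.1894/0.037) = 13.13 m/s

v = 13 m/s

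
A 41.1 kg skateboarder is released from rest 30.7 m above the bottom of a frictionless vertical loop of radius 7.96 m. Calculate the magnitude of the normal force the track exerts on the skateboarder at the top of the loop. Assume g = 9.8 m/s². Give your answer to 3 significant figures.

N = 1090 N

Energy from release to top (height 2r): mgh = ½mv_top² + mg(2r)
v_top² = 2g(h − 2r) = 2(9.8)(30.7 − 15.92) = 289.69 m²/s²
At the top, both N and weight point toward the centre: N + mg = mv_top²/r
N = m(v_top²/r − g) = 41.1(289.69/7.96 − 9.8) = 1093 N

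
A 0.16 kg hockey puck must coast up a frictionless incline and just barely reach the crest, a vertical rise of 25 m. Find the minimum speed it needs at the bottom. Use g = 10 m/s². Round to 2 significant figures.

v = 22 m/s

At the top it is momentarily at rest, so all KE converts to PE: ½mv² = mgh
v = √(2gh) = √(2 × 10 × 25) = 22.36 m/s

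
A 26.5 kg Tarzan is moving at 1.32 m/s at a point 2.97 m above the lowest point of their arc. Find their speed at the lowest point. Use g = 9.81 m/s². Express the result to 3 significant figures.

Energy conservation between the two points: ½mv₀² + mgh = ½mv²
v² = v₀² + 2gh = (1.32)² + 2(9.81)(2.97) = 60.014
v = √60.014 = 7.747 m/s

v = 7.75 m/s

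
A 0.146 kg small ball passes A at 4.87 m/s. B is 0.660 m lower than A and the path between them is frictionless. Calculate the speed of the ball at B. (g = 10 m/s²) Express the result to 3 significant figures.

Equating total energy at the two states: ½mv₀² + mgh = ½mv²
v² = v₀² + 2gh = (4.87)² + 2(10)(0.660) = 36.917
v = √36.917 = 6.076 m/s

v = 6.08 m/s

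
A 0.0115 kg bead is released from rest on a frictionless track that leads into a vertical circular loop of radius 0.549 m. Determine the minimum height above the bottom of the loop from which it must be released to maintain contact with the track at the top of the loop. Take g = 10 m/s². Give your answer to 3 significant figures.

At the top, for minimum speed gravity alone supplies the centripetal force: mg = mv_top²/r ⇒ v_top² = gr = 5.490 m²/s²
Energy conservation from release height h to the top (height 2r): mgh = ½mv_top² + mg(2r)
h = v_top²/(2g) + 2r = r/2 + 2r = 5r/2 = 1.373 m

h = 1.37 m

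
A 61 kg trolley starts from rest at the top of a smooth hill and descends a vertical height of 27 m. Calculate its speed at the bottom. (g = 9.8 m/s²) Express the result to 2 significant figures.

v = 23 m/s

Energy conservation between the two points: mgh = ½mv²
The mass cancels from both sides.
v = √(2gh) = √(2 × 9.8 × 27) = √529.20 = 23.00 m/s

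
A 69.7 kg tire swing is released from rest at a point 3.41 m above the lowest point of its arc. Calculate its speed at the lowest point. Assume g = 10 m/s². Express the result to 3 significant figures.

By conservation of mechanical energy, mgh = ½mv²
The mass cancels from both sides.
v = √(2gh) = √(2 × 10 × 3.41) = √68.200 = 8.258 m/s

v = 8.26 m/s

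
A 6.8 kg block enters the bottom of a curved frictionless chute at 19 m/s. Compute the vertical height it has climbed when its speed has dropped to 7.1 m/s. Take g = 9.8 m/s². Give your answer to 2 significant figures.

h = 16 m

Conservation of energy: ½mv₁² = ½mv₂² + mgh
h = (v₁² − v₂²)/(2g) = (19² − 7.1²)/(2 × 9.8) = 15.85 m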